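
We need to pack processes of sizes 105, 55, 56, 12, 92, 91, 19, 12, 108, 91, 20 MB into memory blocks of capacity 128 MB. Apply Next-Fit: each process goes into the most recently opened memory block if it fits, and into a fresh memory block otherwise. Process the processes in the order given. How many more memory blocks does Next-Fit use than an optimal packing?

0

Next-Fit: [105] [55,56,12] [92] [91,19,12] [108] [91,20] → 6 memory blocks.
Total size 661 MB; any packing needs at least ⌈661/128⌉ = 6 memory blocks.
So 6 is already optimal.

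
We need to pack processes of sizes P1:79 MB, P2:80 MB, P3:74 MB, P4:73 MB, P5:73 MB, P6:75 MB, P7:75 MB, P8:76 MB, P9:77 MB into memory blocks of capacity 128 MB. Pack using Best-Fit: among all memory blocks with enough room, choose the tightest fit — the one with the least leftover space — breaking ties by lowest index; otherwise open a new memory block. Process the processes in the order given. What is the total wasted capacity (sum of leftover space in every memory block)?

470

Put P1 (79 MB) in memory block 1; 49 MB remain.
Put P2 (80 MB) in memory block 2; 48 MB remain.
Put P3 (74 MB) in memory block 3; 54 MB remain.
Put P4 (73 MB) in memory block 4; 55 MB remain.
Put P5 (73 MB) in memory block 5; 55 MB remain.
Put P6 (75 MB) in memory block 6; 53 MB remain.
Put P7 (75 MB) in memory block 7; 53 MB remain.
Put P8 (76 MB) in memory block 8; 52 MB remain.
Put P9 (77 MB) in memory block 9; 51 MB remain.
9 memory blocks × 128 MB = 1152 MB; used 682 MB; unused 470 MB.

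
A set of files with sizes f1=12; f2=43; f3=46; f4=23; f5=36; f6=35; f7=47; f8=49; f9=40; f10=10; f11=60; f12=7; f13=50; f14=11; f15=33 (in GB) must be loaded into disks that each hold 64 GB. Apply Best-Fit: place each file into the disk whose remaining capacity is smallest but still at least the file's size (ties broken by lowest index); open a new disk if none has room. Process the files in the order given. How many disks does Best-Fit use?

10

disk 1: place f1 (12 GB), 52 GB left
disk 1: place f2 (43 GB), 9 GB left
disk 2: place f3 (46 GB), 18 GB left
disk 3: place f4 (23 GB), 41 GB left
disk 3: place f5 (36 GB), 5 GB left
disk 4: place f6 (35 GB), 29 GB left
disk 5: place f7 (47 GB), 17 GB left
disk 6: place f8 (49 GB), 15 GB left
disk 7: place f9 (40 GB), 24 GB left
disk 6: place f10 (10 GB), 5 GB left
disk 8: place f11 (60 GB), 4 GB left
disk 1: place f12 (7 GB), 2 GB left
disk 9: place f13 (50 GB), 14 GB left
disk 9: place f14 (11 GB), 3 GB left
disk 10: place f15 (33 GB), 31 GB left
Final disks: [12,43,7] [46] [23,36] [35] [47] [49,10] [40] [60] [50,11] [33].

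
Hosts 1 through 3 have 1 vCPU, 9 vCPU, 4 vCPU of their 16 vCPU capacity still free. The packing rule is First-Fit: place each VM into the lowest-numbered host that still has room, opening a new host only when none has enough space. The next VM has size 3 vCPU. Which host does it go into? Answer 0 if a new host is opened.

Hosts with room: host 2 (9 vCPU), host 3 (4 vCPU).
The first with room is host 2.

2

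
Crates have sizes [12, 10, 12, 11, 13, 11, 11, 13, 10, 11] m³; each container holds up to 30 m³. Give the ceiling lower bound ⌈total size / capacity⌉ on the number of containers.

4

Total size = 12 + 10 + 12 + 11 + 13 + 11 + 11 + 13 + 10 + 11 = 114 m³.
⌈114 / 30⌉ = 4.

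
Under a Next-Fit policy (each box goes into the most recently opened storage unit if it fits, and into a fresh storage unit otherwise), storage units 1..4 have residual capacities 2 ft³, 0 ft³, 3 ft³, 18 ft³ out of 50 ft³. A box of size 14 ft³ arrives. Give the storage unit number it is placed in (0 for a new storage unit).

4

Next-Fit only looks at storage unit 4, which has 18 ft³ free.
14 ft³ fits there.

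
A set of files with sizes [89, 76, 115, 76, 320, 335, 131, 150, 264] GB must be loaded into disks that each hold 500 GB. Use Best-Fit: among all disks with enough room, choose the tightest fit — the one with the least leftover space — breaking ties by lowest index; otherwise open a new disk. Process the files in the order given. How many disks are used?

4 disks

disk 1: place 89 GB, 411 GB left
disk 1: place 76 GB, 335 GB left
disk 1: place 115 GB, 220 GB left
disk 1: place 76 GB, 144 GB left
disk 2: place 320 GB, 180 GB left
disk 3: place 335 GB, 165 GB left
disk 1: place 131 GB, 13 GB left
disk 3: place 150 GB, 15 GB left
disk 4: place 264 GB, 236 GB left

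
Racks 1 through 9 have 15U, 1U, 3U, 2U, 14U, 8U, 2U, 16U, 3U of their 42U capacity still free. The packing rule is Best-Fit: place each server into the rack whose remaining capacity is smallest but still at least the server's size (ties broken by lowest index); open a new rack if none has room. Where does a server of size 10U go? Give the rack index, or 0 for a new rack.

5

Racks with room: rack 1 (15U), rack 5 (14U), rack 8 (16U).
Tightest fit is rack 5 with 14U free.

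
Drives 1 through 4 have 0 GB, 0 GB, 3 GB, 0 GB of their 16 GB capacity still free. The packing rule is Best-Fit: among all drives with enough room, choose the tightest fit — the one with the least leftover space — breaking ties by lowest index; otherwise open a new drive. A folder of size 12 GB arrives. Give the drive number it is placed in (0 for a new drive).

0

No drive has ≥ 12 GB free, so a new drive is opened.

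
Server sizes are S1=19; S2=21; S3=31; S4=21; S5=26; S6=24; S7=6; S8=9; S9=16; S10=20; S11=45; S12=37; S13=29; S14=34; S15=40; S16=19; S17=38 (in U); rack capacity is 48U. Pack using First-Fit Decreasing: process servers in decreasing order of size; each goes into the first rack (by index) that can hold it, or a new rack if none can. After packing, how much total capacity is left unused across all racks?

45

Sorted descending: 45, 40, 38, 37, 34, 31, 29, 26, 24, 21, 21, 20, 19, 19, 16, 9, 6.
45U → rack 1 (remaining 3U)
40U → rack 2 (remaining 8U)
38U → rack 3 (remaining 10U)
37U → rack 4 (remaining 11U)
34U → rack 5 (remaining 14U)
31U → rack 6 (remaining 17U)
29U → rack 7 (remaining 19U)
26U → rack 8 (remaining 22U)
24U → rack 9 (remaining 24U)
21U → rack 8 (remaining 1U)
21U → rack 9 (remaining 3U)
20U → rack 10 (remaining 28U)
19U → rack 7 (remaining 0U)
19U → rack 10 (remaining 9U)
16U → rack 6 (remaining 1U)
9U → rack 3 (remaining 1U)
6U → rack 2 (remaining 2U)
10 racks × 48U = 480U; used 435U; unused 45U.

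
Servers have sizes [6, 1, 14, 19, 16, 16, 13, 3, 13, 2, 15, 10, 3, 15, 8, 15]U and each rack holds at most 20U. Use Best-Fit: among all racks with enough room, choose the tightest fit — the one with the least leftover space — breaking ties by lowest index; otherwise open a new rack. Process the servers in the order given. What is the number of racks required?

6U → rack 1 (remaining 14U)
1U → rack 1 (remaining 13U)
14U → rack 2 (remaining 6U)
19U → rack 3 (remaining 1U)
16U → rack 4 (remaining 4U)
16U → rack 5 (remaining 4U)
13U → rack 1 (remaining 0U)
3U → rack 4 (remaining 1U)
13U → rack 6 (remaining 7U)
2U → rack 5 (remaining 2U)
15U → rack 7 (remaining 5U)
10U → rack 8 (remaining 10U)
3U → rack 7 (remaining 2U)
15U → rack 9 (remaining 5U)
8U → rack 8 (remaining 2U)
15U → rack 10 (remaining 5U)

10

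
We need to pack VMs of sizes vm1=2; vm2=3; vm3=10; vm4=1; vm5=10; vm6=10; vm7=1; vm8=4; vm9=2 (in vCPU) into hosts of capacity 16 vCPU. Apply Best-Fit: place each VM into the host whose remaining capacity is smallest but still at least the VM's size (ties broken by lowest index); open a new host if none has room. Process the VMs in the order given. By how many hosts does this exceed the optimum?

0

Best-Fit: [2,3,10,1] [10,1,4] [10,2] → 3 hosts.
Total size 43 vCPU; any packing needs at least ⌈43/16⌉ = 3 hosts.
So 3 is already optimal.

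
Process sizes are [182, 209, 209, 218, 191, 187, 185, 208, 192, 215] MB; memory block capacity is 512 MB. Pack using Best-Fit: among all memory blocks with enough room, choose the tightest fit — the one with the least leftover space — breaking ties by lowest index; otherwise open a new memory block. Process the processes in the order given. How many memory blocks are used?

5

182 MB → memory block 1 (remaining 330 MB)
209 MB → memory block 1 (remaining 121 MB)
209 MB → memory block 2 (remaining 303 MB)
218 MB → memory block 2 (remaining 85 MB)
191 MB → memory block 3 (remaining 321 MB)
187 MB → memory block 3 (remaining 134 MB)
185 MB → memory block 4 (remaining 327 MB)
208 MB → memory block 4 (remaining 119 MB)
192 MB → memory block 5 (remaining 320 MB)
215 MB → memory block 5 (remaining 105 MB)
Final memory blocks: [182,209] [209,218] [191,187] [185,208] [192,215].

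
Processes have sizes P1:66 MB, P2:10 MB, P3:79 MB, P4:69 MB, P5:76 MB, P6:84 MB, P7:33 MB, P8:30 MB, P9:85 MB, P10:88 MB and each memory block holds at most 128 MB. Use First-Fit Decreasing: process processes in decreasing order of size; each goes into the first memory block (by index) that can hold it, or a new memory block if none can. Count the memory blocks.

Sorted descending: 88, 85, 84, 79, 76, 69, 66, 33, 30, 10.
memory block 1: place 88 MB, 40 MB left
memory block 2: place 85 MB, 43 MB left
memory block 3: place 84 MB, 44 MB left
memory block 4: place 79 MB, 49 MB left
memory block 5: place 76 MB, 52 MB left
memory block 6: place 69 MB, 59 MB left
memory block 7: place 66 MB, 62 MB left
memory block 1: place 33 MB, 7 MB left
memory block 2: place 30 MB, 13 MB left
memory block 2: place 10 MB, 3 MB left

7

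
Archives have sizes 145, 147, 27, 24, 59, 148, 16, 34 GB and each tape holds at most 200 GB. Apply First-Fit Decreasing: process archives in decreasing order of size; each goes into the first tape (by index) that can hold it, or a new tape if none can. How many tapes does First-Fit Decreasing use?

Sorted descending: 148, 147, 145, 59, 34, 27, 24, 16.
148 GB → tape 1 (remaining 52 GB)
147 GB → tape 2 (remaining 53 GB)
145 GB → tape 3 (remaining 55 GB)
59 GB → tape 4 (remaining 141 GB)
34 GB → tape 1 (remaining 18 GB)
27 GB → tape 2 (remaining 26 GB)
24 GB → tape 2 (remaining 2 GB)
16 GB → tape 1 (remaining 2 GB)
Final tapes: [148,34,16] [147,27,24] [145] [59].

4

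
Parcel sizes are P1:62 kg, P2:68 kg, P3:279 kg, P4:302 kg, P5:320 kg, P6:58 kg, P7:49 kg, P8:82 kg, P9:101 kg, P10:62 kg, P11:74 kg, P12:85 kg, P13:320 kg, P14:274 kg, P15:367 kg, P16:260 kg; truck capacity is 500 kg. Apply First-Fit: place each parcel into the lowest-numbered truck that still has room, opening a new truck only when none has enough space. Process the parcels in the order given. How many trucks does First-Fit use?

7

P1 (62 kg) → truck 1 (remaining 438 kg)
P2 (68 kg) → truck 1 (remaining 370 kg)
P3 (279 kg) → truck 1 (remaining 91 kg)
P4 (302 kg) → truck 2 (remaining 198 kg)
P5 (320 kg) → truck 3 (remaining 180 kg)
P6 (58 kg) → truck 1 (remaining 33 kg)
P7 (49 kg) → truck 2 (remaining 149 kg)
P8 (82 kg) → truck 2 (remaining 67 kg)
P9 (101 kg) → truck 3 (remaining 79 kg)
P10 (62 kg) → truck 2 (remaining 5 kg)
P11 (74 kg) → truck 3 (remaining 5 kg)
P12 (85 kg) → truck 4 (remaining 415 kg)
P13 (320 kg) → truck 4 (remaining 95 kg)
P14 (274 kg) → truck 5 (remaining 226 kg)
P15 (367 kg) → truck 6 (remaining 133 kg)
P16 (260 kg) → truck 7 (remaining 240 kg)
Final trucks: [62,68,279,58] [302,49,82,62] [320,101,74] [85,320] [274] [367] [260].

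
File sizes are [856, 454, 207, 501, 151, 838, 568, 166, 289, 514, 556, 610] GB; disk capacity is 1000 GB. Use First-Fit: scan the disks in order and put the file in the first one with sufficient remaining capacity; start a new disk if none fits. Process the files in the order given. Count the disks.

8

856 GB → disk 1 (remaining 144 GB)
454 GB → disk 2 (remaining 546 GB)
207 GB → disk 2 (remaining 339 GB)
501 GB → disk 3 (remaining 499 GB)
151 GB → disk 2 (remaining 188 GB)
838 GB → disk 4 (remaining 162 GB)
568 GB → disk 5 (remaining 432 GB)
166 GB → disk 2 (remaining 22 GB)
289 GB → disk 3 (remaining 210 GB)
514 GB → disk 6 (remaining 486 GB)
556 GB → disk 7 (remaining 444 GB)
610 GB → disk 8 (remaining 390 GB)
Final disks: [856] [454,207,151,166] [501,289] [838] [568] [514] [556] [610].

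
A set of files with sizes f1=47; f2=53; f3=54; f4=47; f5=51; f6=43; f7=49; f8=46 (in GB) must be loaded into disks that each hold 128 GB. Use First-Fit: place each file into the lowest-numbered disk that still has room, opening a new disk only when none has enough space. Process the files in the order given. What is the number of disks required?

4

Put f1 (47 GB) in disk 1; 81 GB remain.
Put f2 (53 GB) in disk 1; 28 GB remain.
Put f3 (54 GB) in disk 2; 74 GB remain.
Put f4 (47 GB) in disk 2; 27 GB remain.
Put f5 (51 GB) in disk 3; 77 GB remain.
Put f6 (43 GB) in disk 3; 34 GB remain.
Put f7 (49 GB) in disk 4; 79 GB remain.
Put f8 (46 GB) in disk 4; 33 GB remain.
Final disks: [47,53] [54,47] [51,43] [49,46].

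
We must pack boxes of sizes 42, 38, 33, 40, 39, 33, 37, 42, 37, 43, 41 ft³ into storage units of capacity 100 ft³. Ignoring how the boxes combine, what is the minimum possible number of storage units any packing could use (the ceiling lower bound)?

Total size = 42 + 38 + 33 + 40 + 39 + 33 + 37 + 42 + 37 + 43 + 41 = 425 ft³.
⌈425 / 100⌉ = 5.

5 storage units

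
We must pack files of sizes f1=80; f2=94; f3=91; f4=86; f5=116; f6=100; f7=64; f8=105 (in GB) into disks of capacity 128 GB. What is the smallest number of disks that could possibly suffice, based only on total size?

6

Total size = 80 + 94 + 91 + 86 + 116 + 100 + 64 + 105 = 736 GB.
⌈736 / 128⌉ = 6.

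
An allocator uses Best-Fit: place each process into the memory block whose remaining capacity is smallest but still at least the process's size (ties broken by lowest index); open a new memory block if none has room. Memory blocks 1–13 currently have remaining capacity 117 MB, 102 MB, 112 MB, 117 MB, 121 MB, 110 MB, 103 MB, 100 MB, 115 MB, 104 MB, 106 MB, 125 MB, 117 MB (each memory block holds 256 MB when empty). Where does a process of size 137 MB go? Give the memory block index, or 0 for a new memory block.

No memory block has ≥ 137 MB free, so a new memory block is opened.

0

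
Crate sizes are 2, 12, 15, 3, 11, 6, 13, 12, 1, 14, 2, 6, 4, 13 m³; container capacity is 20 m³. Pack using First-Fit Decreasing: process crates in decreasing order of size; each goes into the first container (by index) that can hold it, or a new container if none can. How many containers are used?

7

Sorted descending: 15, 14, 13, 13, 12, 12, 11, 6, 6, 4, 3, 2, 2, 1.
Put 15 m³ in container 1; 5 m³ remain.
Put 14 m³ in container 2; 6 m³ remain.
Put 13 m³ in container 3; 7 m³ remain.
Put 13 m³ in container 4; 7 m³ remain.
Put 12 m³ in container 5; 8 m³ remain.
Put 12 m³ in container 6; 8 m³ remain.
Put 11 m³ in container 7; 9 m³ remain.
Put 6 m³ in container 2; 0 m³ remain.
Put 6 m³ in container 3; 1 m³ remain.
Put 4 m³ in container 1; 1 m³ remain.
Put 3 m³ in container 4; 4 m³ remain.
Put 2 m³ in container 4; 2 m³ remain.
Put 2 m³ in container 4; 0 m³ remain.
Put 1 m³ in container 1; 0 m³ remain.
Final containers: [15,4,1] [14,6] [13,6] [13,3,2,2] [12] [12] [11].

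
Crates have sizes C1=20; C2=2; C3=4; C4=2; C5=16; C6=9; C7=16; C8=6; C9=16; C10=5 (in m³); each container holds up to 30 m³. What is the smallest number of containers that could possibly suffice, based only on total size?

4

Total size = 20 + 2 + 4 + 2 + 16 + 9 + 16 + 6 + 16 + 5 = 96 m³.
⌈96 / 30⌉ = 4.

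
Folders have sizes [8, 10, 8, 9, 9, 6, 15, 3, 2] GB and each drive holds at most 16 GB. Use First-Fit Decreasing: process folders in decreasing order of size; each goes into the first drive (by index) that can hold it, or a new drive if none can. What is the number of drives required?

Sorted descending: 15, 10, 9, 9, 8, 8, 6, 3, 2.
drive 1: place 15 GB, 1 GB left
drive 2: place 10 GB, 6 GB left
drive 3: place 9 GB, 7 GB left
drive 4: place 9 GB, 7 GB left
drive 5: place 8 GB, 8 GB left
drive 5: place 8 GB, 0 GB left
drive 2: place 6 GB, 0 GB left
drive 3: place 3 GB, 4 GB left
drive 3: place 2 GB, 2 GB left

5 drives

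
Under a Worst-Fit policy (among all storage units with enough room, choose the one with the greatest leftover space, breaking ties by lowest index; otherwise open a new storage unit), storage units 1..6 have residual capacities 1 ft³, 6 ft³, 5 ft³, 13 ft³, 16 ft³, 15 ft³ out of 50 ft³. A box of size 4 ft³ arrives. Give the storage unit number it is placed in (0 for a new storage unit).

Storage units with room: storage unit 2 (6 ft³), storage unit 3 (5 ft³), storage unit 4 (13 ft³), storage unit 5 (16 ft³), storage unit 6 (15 ft³).
Most room is storage unit 5 with 16 ft³ free.

5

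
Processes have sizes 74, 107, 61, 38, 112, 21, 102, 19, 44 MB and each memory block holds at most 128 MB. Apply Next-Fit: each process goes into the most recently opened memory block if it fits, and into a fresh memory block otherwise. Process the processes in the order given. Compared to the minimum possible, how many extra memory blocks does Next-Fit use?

1

Next-Fit: [74] [107] [61,38] [112] [21,102] [19,44] → 6 memory blocks.
Total size 578 MB; any packing needs at least ⌈578/128⌉ = 5 memory blocks.
An optimal packing achieves that bound: [112] [107,21] [102,19] [74,44] [61,38] → 5 memory blocks.
Excess: 6 − 5 = 1.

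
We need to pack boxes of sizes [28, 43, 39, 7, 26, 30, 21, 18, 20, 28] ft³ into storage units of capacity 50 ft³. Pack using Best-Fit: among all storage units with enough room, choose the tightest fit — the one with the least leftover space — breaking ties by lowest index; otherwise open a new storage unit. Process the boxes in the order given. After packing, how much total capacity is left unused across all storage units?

40

Put 28 ft³ in storage unit 1; 22 ft³ remain.
Put 43 ft³ in storage unit 2; 7 ft³ remain.
Put 39 ft³ in storage unit 3; 11 ft³ remain.
Put 7 ft³ in storage unit 2; 0 ft³ remain.
Put 26 ft³ in storage unit 4; 24 ft³ remain.
Put 30 ft³ in storage unit 5; 20 ft³ remain.
Put 21 ft³ in storage unit 1; 1 ft³ remain.
Put 18 ft³ in storage unit 5; 2 ft³ remain.
Put 20 ft³ in storage unit 4; 4 ft³ remain.
Put 28 ft³ in storage unit 6; 22 ft³ remain.
6 storage units × 50 ft³ = 300 ft³; used 260 ft³; unused 40 ft³.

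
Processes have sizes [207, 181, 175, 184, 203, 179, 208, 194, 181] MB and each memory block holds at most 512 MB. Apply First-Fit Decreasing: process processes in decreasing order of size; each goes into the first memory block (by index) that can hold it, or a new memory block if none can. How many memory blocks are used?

5

Sorted descending: 208, 207, 203, 194, 184, 181, 181, 179, 175.
208 MB → memory block 1 (remaining 304 MB)
207 MB → memory block 1 (remaining 97 MB)
203 MB → memory block 2 (remaining 309 MB)
194 MB → memory block 2 (remaining 115 MB)
184 MB → memory block 3 (remaining 328 MB)
181 MB → memory block 3 (remaining 147 MB)
181 MB → memory block 4 (remaining 331 MB)
179 MB → memory block 4 (remaining 152 MB)
175 MB → memory block 5 (remaining 337 MB)
Final memory blocks: [208,207] [203,194] [184,181] [181,179] [175].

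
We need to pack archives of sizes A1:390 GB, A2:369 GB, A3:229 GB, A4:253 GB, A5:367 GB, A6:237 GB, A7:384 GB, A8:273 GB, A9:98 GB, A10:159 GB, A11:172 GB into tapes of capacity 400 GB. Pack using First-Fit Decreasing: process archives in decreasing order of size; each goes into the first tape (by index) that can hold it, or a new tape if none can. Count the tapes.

9

Sorted descending: 390, 384, 369, 367, 273, 253, 237, 229, 172, 159, 98.
390 GB → tape 1 (remaining 10 GB)
384 GB → tape 2 (remaining 16 GB)
369 GB → tape 3 (remaining 31 GB)
367 GB → tape 4 (remaining 33 GB)
273 GB → tape 5 (remaining 127 GB)
253 GB → tape 6 (remaining 147 GB)
237 GB → tape 7 (remaining 163 GB)
229 GB → tape 8 (remaining 171 GB)
172 GB → tape 9 (remaining 228 GB)
159 GB → tape 7 (remaining 4 GB)
98 GB → tape 5 (remaining 29 GB)
Final tapes: [390] [384] [369] [367] [273,98] [253] [237,159] [229] [172].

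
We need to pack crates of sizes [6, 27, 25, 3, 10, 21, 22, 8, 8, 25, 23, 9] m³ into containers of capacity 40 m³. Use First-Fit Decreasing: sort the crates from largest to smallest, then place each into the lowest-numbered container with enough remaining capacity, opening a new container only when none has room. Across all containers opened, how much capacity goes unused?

Sorted descending: 27, 25, 25, 23, 22, 21, 10, 9, 8, 8, 6, 3.
Put 27 m³ in container 1; 13 m³ remain.
Put 25 m³ in container 2; 15 m³ remain.
Put 25 m³ in container 3; 15 m³ remain.
Put 23 m³ in container 4; 17 m³ remain.
Put 22 m³ in container 5; 18 m³ remain.
Put 21 m³ in container 6; 19 m³ remain.
Put 10 m³ in container 1; 3 m³ remain.
Put 9 m³ in container 2; 6 m³ remain.
Put 8 m³ in container 3; 7 m³ remain.
Put 8 m³ in container 4; 9 m³ remain.
Put 6 m³ in container 2; 0 m³ remain.
Put 3 m³ in container 1; 0 m³ remain.
6 containers × 40 m³ = 240 m³; used 187 m³; unused 53 m³.

53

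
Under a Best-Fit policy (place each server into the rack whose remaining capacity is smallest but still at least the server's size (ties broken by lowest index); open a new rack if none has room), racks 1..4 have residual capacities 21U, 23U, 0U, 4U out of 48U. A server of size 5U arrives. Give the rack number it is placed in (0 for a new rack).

1

Racks with room: rack 1 (21U), rack 2 (23U).
Tightest fit is rack 1 with 21U free.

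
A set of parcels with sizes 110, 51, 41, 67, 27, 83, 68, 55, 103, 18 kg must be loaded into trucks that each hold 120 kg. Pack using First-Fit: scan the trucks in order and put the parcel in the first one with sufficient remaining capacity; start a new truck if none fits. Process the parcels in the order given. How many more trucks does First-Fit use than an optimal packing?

1

First-Fit: [110] [51,41,27] [67,18] [83] [68] [55] [103] → 7 trucks.
Total size 623 kg; any packing needs at least ⌈623/120⌉ = 6 trucks.
An optimal packing achieves that bound: [110] [103] [83,27] [68,51] [67,41] [55,18] → 6 trucks.
Excess: 7 − 6 = 1.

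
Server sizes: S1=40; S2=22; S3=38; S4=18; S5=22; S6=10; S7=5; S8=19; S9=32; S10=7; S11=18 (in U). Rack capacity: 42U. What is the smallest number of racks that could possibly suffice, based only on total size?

6

Total size = 40 + 22 + 38 + 18 + 22 + 10 + 5 + 19 + 32 + 7 + 18 = 231U.
⌈231 / 42⌉ = 6.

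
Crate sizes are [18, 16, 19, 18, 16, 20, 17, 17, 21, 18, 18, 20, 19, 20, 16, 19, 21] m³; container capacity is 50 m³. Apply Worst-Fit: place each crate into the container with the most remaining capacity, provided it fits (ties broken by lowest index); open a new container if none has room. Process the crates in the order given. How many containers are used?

8

18 m³ → container 1 (remaining 32 m³)
16 m³ → container 1 (remaining 16 m³)
19 m³ → container 2 (remaining 31 m³)
18 m³ → container 2 (remaining 13 m³)
16 m³ → container 1 (remaining 0 m³)
20 m³ → container 3 (remaining 30 m³)
17 m³ → container 3 (remaining 13 m³)
17 m³ → container 4 (remaining 33 m³)
21 m³ → container 4 (remaining 12 m³)
18 m³ → container 5 (remaining 32 m³)
18 m³ → container 5 (remaining 14 m³)
20 m³ → container 6 (remaining 30 m³)
19 m³ → container 6 (remaining 11 m³)
20 m³ → container 7 (remaining 30 m³)
16 m³ → container 7 (remaining 14 m³)
19 m³ → container 8 (remaining 31 m³)
21 m³ → container 8 (remaining 10 m³)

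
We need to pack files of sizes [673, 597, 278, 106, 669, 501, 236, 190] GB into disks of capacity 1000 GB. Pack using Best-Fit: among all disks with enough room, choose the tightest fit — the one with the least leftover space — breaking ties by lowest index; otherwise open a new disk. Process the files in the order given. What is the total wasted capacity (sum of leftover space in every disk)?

750

673 GB → disk 1 (remaining 327 GB)
597 GB → disk 2 (remaining 403 GB)
278 GB → disk 1 (remaining 49 GB)
106 GB → disk 2 (remaining 297 GB)
669 GB → disk 3 (remaining 331 GB)
501 GB → disk 4 (remaining 499 GB)
236 GB → disk 2 (remaining 61 GB)
190 GB → disk 3 (remaining 141 GB)
4 disks × 1000 GB = 4000 GB; used 3250 GB; unused 750 GB.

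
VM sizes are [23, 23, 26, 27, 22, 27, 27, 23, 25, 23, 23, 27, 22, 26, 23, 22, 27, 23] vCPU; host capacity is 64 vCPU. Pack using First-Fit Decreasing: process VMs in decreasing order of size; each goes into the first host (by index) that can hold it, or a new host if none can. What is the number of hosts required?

Sorted descending: 27, 27, 27, 27, 27, 26, 26, 25, 23, 23, 23, 23, 23, 23, 23, 22, 22, 22.
host 1: place 27 vCPU, 37 vCPU left
host 1: place 27 vCPU, 10 vCPU left
host 2: place 27 vCPU, 37 vCPU left
host 2: place 27 vCPU, 10 vCPU left
host 3: place 27 vCPU, 37 vCPU left
host 3: place 26 vCPU, 11 vCPU left
host 4: place 26 vCPU, 38 vCPU left
host 4: place 25 vCPU, 13 vCPU left
host 5: place 23 vCPU, 41 vCPU left
host 5: place 23 vCPU, 18 vCPU left
host 6: place 23 vCPU, 41 vCPU left
host 6: place 23 vCPU, 18 vCPU left
host 7: place 23 vCPU, 41 vCPU left
host 7: place 23 vCPU, 18 vCPU left
host 8: place 23 vCPU, 41 vCPU left
host 8: place 22 vCPU, 19 vCPU left
host 9: place 22 vCPU, 42 vCPU left
host 9: place 22 vCPU, 20 vCPU left
Final hosts: [27,27] [27,27] [27,26] [26,25] [23,23] [23,23] [23,23] [23,22] [22,22].

9 hosts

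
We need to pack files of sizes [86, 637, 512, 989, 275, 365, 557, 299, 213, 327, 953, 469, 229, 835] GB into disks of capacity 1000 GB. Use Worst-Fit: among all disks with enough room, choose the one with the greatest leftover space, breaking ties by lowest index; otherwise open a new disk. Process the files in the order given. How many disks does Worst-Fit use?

8 disks

disk 1: place 86 GB, 914 GB left
disk 1: place 637 GB, 277 GB left
disk 2: place 512 GB, 488 GB left
disk 3: place 989 GB, 11 GB left
disk 2: place 275 GB, 213 GB left
disk 4: place 365 GB, 635 GB left
disk 4: place 557 GB, 78 GB left
disk 5: place 299 GB, 701 GB left
disk 5: place 213 GB, 488 GB left
disk 5: place 327 GB, 161 GB left
disk 6: place 953 GB, 47 GB left
disk 7: place 469 GB, 531 GB left
disk 7: place 229 GB, 302 GB left
disk 8: place 835 GB, 165 GB left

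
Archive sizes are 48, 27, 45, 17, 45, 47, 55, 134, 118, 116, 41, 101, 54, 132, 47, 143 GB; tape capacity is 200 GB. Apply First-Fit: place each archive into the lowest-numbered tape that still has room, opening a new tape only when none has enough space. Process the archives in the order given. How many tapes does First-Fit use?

8

tape 1: place 48 GB, 152 GB left
tape 1: place 27 GB, 125 GB left
tape 1: place 45 GB, 80 GB left
tape 1: place 17 GB, 63 GB left
tape 1: place 45 GB, 18 GB left
tape 2: place 47 GB, 153 GB left
tape 2: place 55 GB, 98 GB left
tape 3: place 134 GB, 66 GB left
tape 4: place 118 GB, 82 GB left
tape 5: place 116 GB, 84 GB left
tape 2: place 41 GB, 57 GB left
tape 6: place 101 GB, 99 GB left
tape 2: place 54 GB, 3 GB left
tape 7: place 132 GB, 68 GB left
tape 3: place 47 GB, 19 GB left
tape 8: place 143 GB, 57 GB left
Final tapes: [48,27,45,17,45] [47,55,41,54] [134,47] [118] [116] [101] [132] [143].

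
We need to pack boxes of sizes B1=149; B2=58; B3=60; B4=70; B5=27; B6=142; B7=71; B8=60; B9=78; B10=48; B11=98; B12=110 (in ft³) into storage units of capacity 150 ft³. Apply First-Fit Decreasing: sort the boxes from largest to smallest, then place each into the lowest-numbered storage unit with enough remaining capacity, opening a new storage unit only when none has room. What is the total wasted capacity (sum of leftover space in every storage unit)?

79

Sorted descending: 149, 142, 110, 98, 78, 71, 70, 60, 60, 58, 48, 27.
storage unit 1: place 149 ft³, 1 ft³ left
storage unit 2: place 142 ft³, 8 ft³ left
storage unit 3: place 110 ft³, 40 ft³ left
storage unit 4: place 98 ft³, 52 ft³ left
storage unit 5: place 78 ft³, 72 ft³ left
storage unit 5: place 71 ft³, 1 ft³ left
storage unit 6: place 70 ft³, 80 ft³ left
storage unit 6: place 60 ft³, 20 ft³ left
storage unit 7: place 60 ft³, 90 ft³ left
storage unit 7: place 58 ft³, 32 ft³ left
storage unit 4: place 48 ft³, 4 ft³ left
storage unit 3: place 27 ft³, 13 ft³ left
7 storage units × 150 ft³ = 1050 ft³; used 971 ft³; unused 79 ft³.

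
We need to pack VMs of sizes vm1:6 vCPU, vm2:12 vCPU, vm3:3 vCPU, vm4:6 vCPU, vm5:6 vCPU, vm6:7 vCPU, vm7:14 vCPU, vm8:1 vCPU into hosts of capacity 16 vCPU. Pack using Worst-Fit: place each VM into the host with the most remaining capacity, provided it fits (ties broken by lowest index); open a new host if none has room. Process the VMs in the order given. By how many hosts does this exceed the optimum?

0

Worst-Fit: [6,3,6] [12,1] [6,7] [14] → 4 hosts.
Total size 55 vCPU; any packing needs at least ⌈55/16⌉ = 4 hosts.
So 4 is already optimal.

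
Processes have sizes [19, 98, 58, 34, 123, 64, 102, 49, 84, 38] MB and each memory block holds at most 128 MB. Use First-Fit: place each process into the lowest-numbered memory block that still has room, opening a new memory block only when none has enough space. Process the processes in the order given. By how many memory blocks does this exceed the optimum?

First-Fit: [19,98] [58,34] [123] [64,49] [102] [84,38] → 6 memory blocks.
Total size 669 MB; any packing needs at least ⌈669/128⌉ = 6 memory blocks.
So 6 is already optimal.

0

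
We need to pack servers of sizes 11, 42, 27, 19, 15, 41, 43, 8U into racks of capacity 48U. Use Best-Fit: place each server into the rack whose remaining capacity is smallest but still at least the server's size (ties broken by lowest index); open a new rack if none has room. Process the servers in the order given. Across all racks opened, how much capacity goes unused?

rack 1: place 11U, 37U left
rack 2: place 42U, 6U left
rack 1: place 27U, 10U left
rack 3: place 19U, 29U left
rack 3: place 15U, 14U left
rack 4: place 41U, 7U left
rack 5: place 43U, 5U left
rack 1: place 8U, 2U left
5 racks × 48U = 240U; used 206U; unused 34U.

34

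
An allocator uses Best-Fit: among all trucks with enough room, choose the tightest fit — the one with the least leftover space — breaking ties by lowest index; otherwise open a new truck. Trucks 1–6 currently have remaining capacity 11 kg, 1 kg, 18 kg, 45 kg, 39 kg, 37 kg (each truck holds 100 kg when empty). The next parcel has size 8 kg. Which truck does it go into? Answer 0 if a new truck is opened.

1

Trucks with room: truck 1 (11 kg), truck 3 (18 kg), truck 4 (45 kg), truck 5 (39 kg), truck 6 (37 kg).
Tightest fit is truck 1 with 11 kg free.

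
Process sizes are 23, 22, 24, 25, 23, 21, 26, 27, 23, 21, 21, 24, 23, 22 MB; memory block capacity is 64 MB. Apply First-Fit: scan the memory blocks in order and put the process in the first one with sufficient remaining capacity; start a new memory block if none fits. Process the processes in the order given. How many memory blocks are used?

7 memory blocks

23 MB → memory block 1 (remaining 41 MB)
22 MB → memory block 1 (remaining 19 MB)
24 MB → memory block 2 (remaining 40 MB)
25 MB → memory block 2 (remaining 15 MB)
23 MB → memory block 3 (remaining 41 MB)
21 MB → memory block 3 (remaining 20 MB)
26 MB → memory block 4 (remaining 38 MB)
27 MB → memory block 4 (remaining 11 MB)
23 MB → memory block 5 (remaining 41 MB)
21 MB → memory block 5 (remaining 20 MB)
21 MB → memory block 6 (remaining 43 MB)
24 MB → memory block 6 (remaining 19 MB)
23 MB → memory block 7 (remaining 41 MB)
22 MB → memory block 7 (remaining 19 MB)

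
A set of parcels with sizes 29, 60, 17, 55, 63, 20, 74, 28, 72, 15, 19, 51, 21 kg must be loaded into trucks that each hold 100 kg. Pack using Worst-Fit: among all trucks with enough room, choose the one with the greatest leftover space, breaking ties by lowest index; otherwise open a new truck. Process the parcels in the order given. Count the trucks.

Put 29 kg in truck 1; 71 kg remain.
Put 60 kg in truck 1; 11 kg remain.
Put 17 kg in truck 2; 83 kg remain.
Put 55 kg in truck 2; 28 kg remain.
Put 63 kg in truck 3; 37 kg remain.
Put 20 kg in truck 3; 17 kg remain.
Put 74 kg in truck 4; 26 kg remain.
Put 28 kg in truck 2; 0 kg remain.
Put 72 kg in truck 5; 28 kg remain.
Put 15 kg in truck 5; 13 kg remain.
Put 19 kg in truck 4; 7 kg remain.
Put 51 kg in truck 6; 49 kg remain.
Put 21 kg in truck 6; 28 kg remain.

6 trucks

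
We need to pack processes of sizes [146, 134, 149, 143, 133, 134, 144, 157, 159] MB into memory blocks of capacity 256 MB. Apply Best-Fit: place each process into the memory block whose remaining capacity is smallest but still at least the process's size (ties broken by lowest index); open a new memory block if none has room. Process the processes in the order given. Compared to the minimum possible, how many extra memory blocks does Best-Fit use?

Best-Fit: [146] [134] [149] [143] [133] [134] [144] [157] [159] → 9 memory blocks.
9 processes exceed 128 MB (half the capacity), and no two of those can share a memory block, so at least 9 memory blocks are needed.
So 9 is already optimal.

0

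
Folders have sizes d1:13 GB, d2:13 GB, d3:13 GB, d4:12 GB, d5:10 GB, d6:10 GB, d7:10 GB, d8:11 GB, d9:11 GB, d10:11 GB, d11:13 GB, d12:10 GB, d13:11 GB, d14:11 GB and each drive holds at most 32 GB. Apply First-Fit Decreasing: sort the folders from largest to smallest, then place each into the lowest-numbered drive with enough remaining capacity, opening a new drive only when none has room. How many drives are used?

Sorted descending: 13, 13, 13, 13, 12, 11, 11, 11, 11, 11, 10, 10, 10, 10.
13 GB → drive 1 (remaining 19 GB)
13 GB → drive 1 (remaining 6 GB)
13 GB → drive 2 (remaining 19 GB)
13 GB → drive 2 (remaining 6 GB)
12 GB → drive 3 (remaining 20 GB)
11 GB → drive 3 (remaining 9 GB)
11 GB → drive 4 (remaining 21 GB)
11 GB → drive 4 (remaining 10 GB)
11 GB → drive 5 (remaining 21 GB)
11 GB → drive 5 (remaining 10 GB)
10 GB → drive 4 (remaining 0 GB)
10 GB → drive 5 (remaining 0 GB)
10 GB → drive 6 (remaining 22 GB)
10 GB → drive 6 (remaining 12 GB)
Final drives: [13,13] [13,13] [12,11] [11,11,10] [11,11,10] [10,10].

6 drives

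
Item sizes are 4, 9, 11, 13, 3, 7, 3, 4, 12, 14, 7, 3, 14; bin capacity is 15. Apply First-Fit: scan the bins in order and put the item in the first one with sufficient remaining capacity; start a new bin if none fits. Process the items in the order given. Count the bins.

8

bin 1: place 4, 11 left
bin 1: place 9, 2 left
bin 2: place 11, 4 left
bin 3: place 13, 2 left
bin 2: place 3, 1 left
bin 4: place 7, 8 left
bin 4: place 3, 5 left
bin 4: place 4, 1 left
bin 5: place 12, 3 left
bin 6: place 14, 1 left
bin 7: place 7, 8 left
bin 5: place 3, 0 left
bin 8: place 14, 1 left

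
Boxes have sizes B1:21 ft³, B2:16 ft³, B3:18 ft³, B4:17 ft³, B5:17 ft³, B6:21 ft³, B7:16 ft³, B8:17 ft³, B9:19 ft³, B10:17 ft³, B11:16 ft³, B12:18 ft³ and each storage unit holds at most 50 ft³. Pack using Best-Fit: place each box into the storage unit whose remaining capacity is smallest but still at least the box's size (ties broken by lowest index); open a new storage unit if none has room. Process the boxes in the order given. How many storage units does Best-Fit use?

B1 (21 ft³) → storage unit 1 (remaining 29 ft³)
B2 (16 ft³) → storage unit 1 (remaining 13 ft³)
B3 (18 ft³) → storage unit 2 (remaining 32 ft³)
B4 (17 ft³) → storage unit 2 (remaining 15 ft³)
B5 (17 ft³) → storage unit 3 (remaining 33 ft³)
B6 (21 ft³) → storage unit 3 (remaining 12 ft³)
B7 (16 ft³) → storage unit 4 (remaining 34 ft³)
B8 (17 ft³) → storage unit 4 (remaining 17 ft³)
B9 (19 ft³) → storage unit 5 (remaining 31 ft³)
B10 (17 ft³) → storage unit 4 (remaining 0 ft³)
B11 (16 ft³) → storage unit 5 (remaining 15 ft³)
B12 (18 ft³) → storage unit 6 (remaining 32 ft³)
Final storage units: [21,16] [18,17] [17,21] [16,17,17] [19,16] [18].

6 storage units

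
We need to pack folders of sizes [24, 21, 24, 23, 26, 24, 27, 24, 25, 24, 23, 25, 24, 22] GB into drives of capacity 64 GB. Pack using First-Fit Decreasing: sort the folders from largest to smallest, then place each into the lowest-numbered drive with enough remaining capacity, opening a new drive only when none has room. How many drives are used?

7 drives

Sorted descending: 27, 26, 25, 25, 24, 24, 24, 24, 24, 24, 23, 23, 22, 21.
Put 27 GB in drive 1; 37 GB remain.
Put 26 GB in drive 1; 11 GB remain.
Put 25 GB in drive 2; 39 GB remain.
Put 25 GB in drive 2; 14 GB remain.
Put 24 GB in drive 3; 40 GB remain.
Put 24 GB in drive 3; 16 GB remain.
Put 24 GB in drive 4; 40 GB remain.
Put 24 GB in drive 4; 16 GB remain.
Put 24 GB in drive 5; 40 GB remain.
Put 24 GB in drive 5; 16 GB remain.
Put 23 GB in drive 6; 41 GB remain.
Put 23 GB in drive 6; 18 GB remain.
Put 22 GB in drive 7; 42 GB remain.
Put 21 GB in drive 7; 21 GB remain.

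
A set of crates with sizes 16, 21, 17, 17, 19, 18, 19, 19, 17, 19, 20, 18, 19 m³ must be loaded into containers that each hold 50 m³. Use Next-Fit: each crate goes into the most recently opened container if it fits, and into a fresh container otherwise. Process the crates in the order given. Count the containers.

Put 16 m³ in container 1; 34 m³ remain.
Put 21 m³ in container 1; 13 m³ remain.
Put 17 m³ in container 2; 33 m³ remain.
Put 17 m³ in container 2; 16 m³ remain.
Put 19 m³ in container 3; 31 m³ remain.
Put 18 m³ in container 3; 13 m³ remain.
Put 19 m³ in container 4; 31 m³ remain.
Put 19 m³ in container 4; 12 m³ remain.
Put 17 m³ in container 5; 33 m³ remain.
Put 19 m³ in container 5; 14 m³ remain.
Put 20 m³ in container 6; 30 m³ remain.
Put 18 m³ in container 6; 12 m³ remain.
Put 19 m³ in container 7; 31 m³ remain.
Final containers: [16,21] [17,17] [19,18] [19,19] [17,19] [20,18] [19].

7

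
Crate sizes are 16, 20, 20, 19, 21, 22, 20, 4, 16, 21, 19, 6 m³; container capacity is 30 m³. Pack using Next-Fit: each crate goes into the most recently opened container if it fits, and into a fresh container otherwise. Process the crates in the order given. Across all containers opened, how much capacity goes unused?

96

Put 16 m³ in container 1; 14 m³ remain.
Put 20 m³ in container 2; 10 m³ remain.
Put 20 m³ in container 3; 10 m³ remain.
Put 19 m³ in container 4; 11 m³ remain.
Put 21 m³ in container 5; 9 m³ remain.
Put 22 m³ in container 6; 8 m³ remain.
Put 20 m³ in container 7; 10 m³ remain.
Put 4 m³ in container 7; 6 m³ remain.
Put 16 m³ in container 8; 14 m³ remain.
Put 21 m³ in container 9; 9 m³ remain.
Put 19 m³ in container 10; 11 m³ remain.
Put 6 m³ in container 10; 5 m³ remain.
10 containers × 30 m³ = 300 m³; used 204 m³; unused 96 m³.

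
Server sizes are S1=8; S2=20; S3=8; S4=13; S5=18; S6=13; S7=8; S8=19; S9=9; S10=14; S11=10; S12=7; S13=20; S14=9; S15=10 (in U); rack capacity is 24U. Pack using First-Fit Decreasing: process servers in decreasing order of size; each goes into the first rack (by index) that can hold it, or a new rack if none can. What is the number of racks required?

9

Sorted descending: 20, 20, 19, 18, 14, 13, 13, 10, 10, 9, 9, 8, 8, 8, 7.
Put 20U in rack 1; 4U remain.
Put 20U in rack 2; 4U remain.
Put 19U in rack 3; 5U remain.
Put 18U in rack 4; 6U remain.
Put 14U in rack 5; 10U remain.
Put 13U in rack 6; 11U remain.
Put 13U in rack 7; 11U remain.
Put 10U in rack 5; 0U remain.
Put 10U in rack 6; 1U remain.
Put 9U in rack 7; 2U remain.
Put 9U in rack 8; 15U remain.
Put 8U in rack 8; 7U remain.
Put 8U in rack 9; 16U remain.
Put 8U in rack 9; 8U remain.
Put 7U in rack 8; 0U remain.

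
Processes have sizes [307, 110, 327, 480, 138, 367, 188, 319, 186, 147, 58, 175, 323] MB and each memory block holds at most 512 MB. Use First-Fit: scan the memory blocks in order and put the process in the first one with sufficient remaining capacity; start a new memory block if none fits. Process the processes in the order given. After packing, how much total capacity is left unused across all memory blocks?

459

memory block 1: place 307 MB, 205 MB left
memory block 1: place 110 MB, 95 MB left
memory block 2: place 327 MB, 185 MB left
memory block 3: place 480 MB, 32 MB left
memory block 2: place 138 MB, 47 MB left
memory block 4: place 367 MB, 145 MB left
memory block 5: place 188 MB, 324 MB left
memory block 5: place 319 MB, 5 MB left
memory block 6: place 186 MB, 326 MB left
memory block 6: place 147 MB, 179 MB left
memory block 1: place 58 MB, 37 MB left
memory block 6: place 175 MB, 4 MB left
memory block 7: place 323 MB, 189 MB left
7 memory blocks × 512 MB = 3584 MB; used 3125 MB; unused 459 MB.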